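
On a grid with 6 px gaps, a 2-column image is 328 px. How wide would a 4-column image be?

662 px

328 − 1·6 = 322; ÷2 gives c = 161 px.
Span of 4: 4·161 + 3·6 = 644 + 18 = 662 px.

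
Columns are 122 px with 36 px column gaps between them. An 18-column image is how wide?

2808 px

18-column span = 18·122 + 17·36 = 2808 px.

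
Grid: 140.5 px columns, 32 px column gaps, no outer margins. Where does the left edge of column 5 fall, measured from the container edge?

No margin, so column 5 starts at 4·(column + gutter) = 4·172.5 = 690 px.

690 px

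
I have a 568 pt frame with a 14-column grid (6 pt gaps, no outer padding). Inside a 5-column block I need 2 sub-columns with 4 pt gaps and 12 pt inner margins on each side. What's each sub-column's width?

85.5 pt

568 − 13·6 = 490; ÷14 gives c = 35 pt.
Span of 5: 5·35 + 4·6 = 175 + 24 = 199 pt.
Inner content = 199 − 2·12 = 175 pt.
Subtracting 1 gap of 4 leaves 171 for 2 columns, so d = 85.5 pt.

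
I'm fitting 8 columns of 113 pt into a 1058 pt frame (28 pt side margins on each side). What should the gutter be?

14 pt

Take off 56 pt of margins, leaving 1002 pt.
8 columns take 8·113 = 904 pt; remaining 98 splits into 7 gutters.
g = 98 / 7 = 14 pt.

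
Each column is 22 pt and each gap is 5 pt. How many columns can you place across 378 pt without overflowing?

Each extra column adds 22 + 5 = 27 pt.
(378 + 5) / 27 = 14.19, so 14 columns fit.

14 columns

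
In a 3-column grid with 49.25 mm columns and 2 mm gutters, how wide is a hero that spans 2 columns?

2-column span = 2·49.25 + 1·2 = 100.5 mm.

100.5 mm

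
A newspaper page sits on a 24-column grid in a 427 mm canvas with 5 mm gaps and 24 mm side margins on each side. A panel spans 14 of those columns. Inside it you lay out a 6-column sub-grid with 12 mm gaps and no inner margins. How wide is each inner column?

Take off 48 mm of margins, leaving 379 mm.
24c + 23·5 = 379 → 24c = 264 → c = 11 mm.
Span of 14: 14·11 + 13·5 = 154 + 65 = 219 mm.
6d + 5·12 = 219 → 6d = 159 → d = 26.5 mm.

26.5 mm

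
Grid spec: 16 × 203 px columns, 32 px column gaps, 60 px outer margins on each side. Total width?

3848 px

Adding margins, columns and gutters: 120 + 3248 + 480 = 3848 px.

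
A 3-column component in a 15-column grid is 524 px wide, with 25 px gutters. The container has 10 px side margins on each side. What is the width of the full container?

524 − 2·25 = 474; ÷3 gives c = 158 px.
Total width: 2·10 + 15·158 + 14·25 = 2740 px.

2740 px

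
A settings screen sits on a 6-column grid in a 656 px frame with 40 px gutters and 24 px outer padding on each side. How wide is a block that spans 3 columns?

284 px

Inside the margins: 656 − 48 = 608 px.
6c + 5·40 = 608 → 6c = 408 → c = 68 px.
Span of 3: 3·68 + 2·40 = 204 + 80 = 284 px.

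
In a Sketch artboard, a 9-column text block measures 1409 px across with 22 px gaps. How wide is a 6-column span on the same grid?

Subtracting 8 gaps of 22 leaves 1233 for 9 columns, so c = 137 px.
Span of 6: 6·137 + 5·22 = 822 + 110 = 932 px.

932 px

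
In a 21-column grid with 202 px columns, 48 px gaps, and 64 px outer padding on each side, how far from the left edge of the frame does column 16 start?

3814 px

Each column+gutter stride is 250 px; 15 of them past the 64 px margin is 64 + 3750 = 3814 px.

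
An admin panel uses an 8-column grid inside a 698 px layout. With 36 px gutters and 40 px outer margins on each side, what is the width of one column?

Content width = 698 − 2·40 = 618 px.
8c + 7·36 = 618 → 8c = 366 → c = 45.75 px.

45.75 px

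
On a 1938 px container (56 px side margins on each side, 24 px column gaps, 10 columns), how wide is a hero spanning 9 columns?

Subtract both margins: 1938 − 2·56 = 1826 px.
10c + 9·24 = 1826 → 10c = 1610 → c = 161 px.
Span of 9: 9·161 + 8·24 = 1449 + 192 = 1641 px.

1641 px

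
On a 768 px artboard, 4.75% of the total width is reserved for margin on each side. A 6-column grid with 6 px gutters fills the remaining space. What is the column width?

110.84 px

Each margin = 4.75% of 768 = 36.48 px; content = 768 − 2·36.48 = 695.04 px.
6c + 5·6 = 695.04 → 6c = 665.04 → c = 110.84 px.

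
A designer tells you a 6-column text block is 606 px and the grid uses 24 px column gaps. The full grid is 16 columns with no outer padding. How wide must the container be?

1656 px

6 columns + 5 column gaps: 6c + 5·24 = 606.
6c = 606 − 120 = 486, so c = 81 px.
Container = 16·81 + 15·24 = 1296 + 360 = 1656 px.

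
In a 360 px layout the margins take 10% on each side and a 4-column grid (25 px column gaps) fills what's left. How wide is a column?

Margins: 10% × 360 = 36 px each, so content = 360 − 72 = 288 px.
4 columns + 3 column gaps: 4c + 3·25 = 288.
4c = 288 − 75 = 213, so c = 53.25 px.

53.25 px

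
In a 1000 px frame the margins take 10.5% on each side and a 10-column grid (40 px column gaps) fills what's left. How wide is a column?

43 px

Each margin = 10.5% of 1000 = 105 px; content = 1000 − 2·105 = 790 px.
10 columns + 9 column gaps: 10c + 9·40 = 790.
10c = 790 − 360 = 430, so c = 43 px.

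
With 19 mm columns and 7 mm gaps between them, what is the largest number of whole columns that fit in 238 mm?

9 columns

k columns need k·19 + (k−1)·7 = k·26 − 7.
k·26 − 7 ≤ 238 → k ≤ 245 / 26 ≈ 9.42, so k = 9.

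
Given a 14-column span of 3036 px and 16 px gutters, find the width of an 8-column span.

Subtracting 13 gutters of 16 leaves 2828 for 14 columns, so c = 202 px.
Span of 8: 8·202 + 7·16 = 1616 + 112 = 1728 px.

1728 px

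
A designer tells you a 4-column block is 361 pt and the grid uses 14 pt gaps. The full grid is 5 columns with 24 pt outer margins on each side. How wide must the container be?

502.75 pt

4c + 3·14 = 361 → 4c = 319 → c = 79.75 pt.
Adding margins, columns and gutters: 48 + 398.75 + 56 = 502.75 pt.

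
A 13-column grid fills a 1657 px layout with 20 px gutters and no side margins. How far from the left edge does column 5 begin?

516 px

1657 − 12·20 = 1417; ÷13 gives c = 109 px.
Before column 5: 4 columns + 4 gutters.
Offset = 4·(109 + 20) = 4·129 = 516 px.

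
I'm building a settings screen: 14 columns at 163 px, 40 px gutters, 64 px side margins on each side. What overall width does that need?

2930 px

Adding margins, columns and gutters: 128 + 2282 + 520 = 2930 px.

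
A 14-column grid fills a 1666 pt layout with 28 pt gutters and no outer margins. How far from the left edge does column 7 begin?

726 pt

14c + 13·28 = 1666 → 14c = 1302 → c = 93 pt.
Each column+gutter stride is 121 pt; with no margin, 6 of them is 726 pt.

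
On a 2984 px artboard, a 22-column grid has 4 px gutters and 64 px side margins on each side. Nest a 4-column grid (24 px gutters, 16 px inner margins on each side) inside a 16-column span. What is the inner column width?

Inside the margins: 2984 − 128 = 2856 px.
22c + 21·4 = 2856 → 22c = 2772 → c = 126 px.
Span of 16: 16·126 + 15·4 = 2016 + 60 = 2076 px.
Inner content = 2076 − 2·16 = 2044 px.
Subtracting 3 gutters of 24 leaves 1972 for 4 columns, so d = 493 px.

493 px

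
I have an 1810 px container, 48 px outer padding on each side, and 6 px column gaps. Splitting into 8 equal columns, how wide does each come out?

209 px

Inside the margins: 1810 − 96 = 1714 px.
1714 − 7·6 = 1672; ÷8 gives c = 209 px.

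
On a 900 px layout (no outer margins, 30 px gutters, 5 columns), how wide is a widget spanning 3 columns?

5 columns + 4 gutters: 5c + 4·30 = 900.
5c = 900 − 120 = 780, so c = 156 px.
Span of 3: 3·156 + 2·30 = 468 + 60 = 528 px.

528 px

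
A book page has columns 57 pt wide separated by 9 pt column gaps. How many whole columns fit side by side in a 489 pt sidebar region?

k columns need k·57 + (k−1)·9 = k·66 − 9.
k·66 − 9 ≤ 489 → k ≤ 498 / 66 ≈ 7.55, so k = 7.

7 columns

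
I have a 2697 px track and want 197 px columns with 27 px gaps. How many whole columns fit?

12 columns: 12·197 + 11·27 = 2661 px ≤ 2697.
13 columns: 2885 px > 2697. So 12.

12 columns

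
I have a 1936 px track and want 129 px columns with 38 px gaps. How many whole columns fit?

11 columns: 11·129 + 10·38 = 1799 px ≤ 1936.
12 columns: 1966 px > 1936. So 11.

11 columns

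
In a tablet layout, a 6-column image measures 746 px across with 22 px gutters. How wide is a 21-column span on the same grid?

2666 px

746 − 5·22 = 636; ÷6 gives c = 106 px.
21 columns plus 20 gutters: 2226 + 440 = 2666 px.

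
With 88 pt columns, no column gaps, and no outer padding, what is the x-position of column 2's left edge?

88 pt

No margin, so column 2 starts at 1·(column + gutter) = 1·88 = 88 pt.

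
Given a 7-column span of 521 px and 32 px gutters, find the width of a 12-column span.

7c + 6·32 = 521 → 7c = 329 → c = 47 px.
Span of 12: 12·47 + 11·32 = 564 + 352 = 916 px.

916 px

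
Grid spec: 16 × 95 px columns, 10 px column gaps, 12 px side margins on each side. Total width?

1694 px

Adding margins, columns and gutters: 24 + 1520 + 150 = 1694 px.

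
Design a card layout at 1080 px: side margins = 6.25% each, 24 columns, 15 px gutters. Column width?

1080 × (1 − 2·6.25%) = 1080 × 87.5% = 945 px for the columns.
Subtracting 23 gutters of 15 leaves 600 for 24 columns, so c = 25 px.

25 px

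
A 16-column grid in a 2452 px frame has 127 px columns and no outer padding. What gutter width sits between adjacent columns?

Columns use 2032 px, leaving 420 px across 15 gutters = 28 px each.

28 px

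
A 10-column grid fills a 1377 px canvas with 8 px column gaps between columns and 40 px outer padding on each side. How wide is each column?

Take off 80 px of margins, leaving 1297 px.
10 columns + 9 column gaps: 10c + 9·8 = 1297.
10c = 1297 − 72 = 1225, so c = 122.5 px.

122.5 px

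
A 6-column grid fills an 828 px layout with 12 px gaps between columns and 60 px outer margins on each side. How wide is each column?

108 px

Take off 120 px of margins, leaving 708 px.
708 − 5·12 = 648; ÷6 gives c = 108 px.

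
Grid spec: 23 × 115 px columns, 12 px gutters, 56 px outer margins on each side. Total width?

Frame = 2·56 + 23·115 + 22·12 = 112 + 2645 + 264 = 3021 px.

3021 px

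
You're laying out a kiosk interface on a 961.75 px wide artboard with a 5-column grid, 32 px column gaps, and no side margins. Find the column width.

166.75 px

5 columns + 4 column gaps: 5c + 4·32 = 961.75.
5c = 961.75 − 128 = 833.75, so c = 166.75 px.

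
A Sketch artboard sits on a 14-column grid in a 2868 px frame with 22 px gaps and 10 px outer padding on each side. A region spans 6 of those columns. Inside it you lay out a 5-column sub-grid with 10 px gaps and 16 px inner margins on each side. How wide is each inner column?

227.2 px

Outer content = 2868 − 2·10 = 2848 px.
14 columns + 13 gaps: 14c + 13·22 = 2848.
14c = 2848 − 286 = 2562, so c = 183 px.
Span of 6: 6·183 + 5·22 = 1098 + 110 = 1208 px.
Inner content = 1208 − 2·16 = 1176 px.
Subtracting 4 gaps of 10 leaves 1136 for 5 columns, so d = 227.2 px.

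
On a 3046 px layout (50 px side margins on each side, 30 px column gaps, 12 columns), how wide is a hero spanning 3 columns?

714 px

Inside the margins: 3046 − 100 = 2946 px.
12 columns + 11 column gaps: 12c + 11·30 = 2946.
12c = 2946 − 330 = 2616, so c = 218 px.
3-column span = 3·218 + 2·30 = 714 px.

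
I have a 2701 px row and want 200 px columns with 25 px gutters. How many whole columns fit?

12 columns

12 columns: 12·200 + 11·25 = 2675 px ≤ 2701.
13 columns: 2900 px > 2701. So 12.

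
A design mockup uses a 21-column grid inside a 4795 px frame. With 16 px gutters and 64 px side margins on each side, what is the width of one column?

Subtract both margins: 4795 − 2·64 = 4667 px.
21c + 20·16 = 4667 → 21c = 4347 → c = 207 px.

207 px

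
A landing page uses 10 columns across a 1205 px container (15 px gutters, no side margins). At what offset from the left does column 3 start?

244 px

Subtracting 9 gutters of 15 leaves 1070 for 10 columns, so c = 107 px.
No margin, so column 3 starts at 2·(column + gutter) = 2·122 = 244 px.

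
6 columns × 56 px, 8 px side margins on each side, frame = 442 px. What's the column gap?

18 px

Take off 16 px of margins, leaving 426 px.
6·56 + 5g = 426 → 5g = 90 → g = 18 px.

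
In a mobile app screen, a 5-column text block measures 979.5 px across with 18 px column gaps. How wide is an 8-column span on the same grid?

Subtracting 4 column gaps of 18 leaves 907.5 for 5 columns, so c = 181.5 px.
Span of 8: 8·181.5 + 7·18 = 1452 + 126 = 1578 px.

1578 px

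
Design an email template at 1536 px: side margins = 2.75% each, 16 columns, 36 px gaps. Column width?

56.97 px

1536 × (1 − 2·2.75%) = 1536 × 94.5% = 1451.52 px for the columns.
Subtracting 15 gaps of 36 leaves 911.52 for 16 columns, so c = 56.97 px.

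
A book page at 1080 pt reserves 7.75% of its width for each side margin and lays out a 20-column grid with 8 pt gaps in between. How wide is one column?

Margins: 7.75% × 1080 = 83.7 pt each, so content = 1080 − 167.4 = 912.6 pt.
912.6 − 19·8 = 760.6; ÷20 gives c = 38.03 pt.

38.03 pt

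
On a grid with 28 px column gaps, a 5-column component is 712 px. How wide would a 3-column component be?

416 px

5 columns + 4 column gaps: 5c + 4·28 = 712.
5c = 712 − 112 = 600, so c = 120 px.
Span of 3: 3·120 + 2·28 = 360 + 56 = 416 px.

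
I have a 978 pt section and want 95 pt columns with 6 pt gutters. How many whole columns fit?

Each extra column adds 95 + 6 = 101 pt.
(978 + 6) / 101 = 9.74, so 9 columns fit.

9 columns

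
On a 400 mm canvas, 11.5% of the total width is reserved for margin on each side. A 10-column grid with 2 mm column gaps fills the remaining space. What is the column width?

400 × (1 − 2·11.5%) = 400 × 77% = 308 mm for the columns.
308 − 9·2 = 290; ÷10 gives c = 29 mm.

29 mm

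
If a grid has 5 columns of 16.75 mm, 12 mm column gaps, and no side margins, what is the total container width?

131.75 mm

Summing: 83.75 + 48 = 131.75 mm.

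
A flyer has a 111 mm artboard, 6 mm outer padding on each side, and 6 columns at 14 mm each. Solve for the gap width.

3 mm

Content width = 111 − 2·6 = 99 mm.
6·14 + 5g = 99 → 5g = 15 → g = 3 mm.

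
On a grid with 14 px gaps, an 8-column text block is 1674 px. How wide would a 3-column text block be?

Subtracting 7 gaps of 14 leaves 1576 for 8 columns, so c = 197 px.
3-column span = 3·197 + 2·14 = 619 px.

619 px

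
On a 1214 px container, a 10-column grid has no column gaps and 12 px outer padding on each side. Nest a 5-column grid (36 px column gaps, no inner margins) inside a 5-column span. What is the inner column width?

90.2 px

Take off 24 px of margins, leaving 1190 px.
With no column gaps, each column is 1190/10 = 119 px.
5-column span = 5·119 = 595 px.
Subtracting 4 column gaps of 36 leaves 451 for 5 columns, so d = 90.2 px.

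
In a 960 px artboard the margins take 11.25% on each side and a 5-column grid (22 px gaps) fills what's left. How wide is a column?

131.2 px

Each margin = 11.25% of 960 = 108 px; content = 960 − 2·108 = 744 px.
5 columns + 4 gaps: 5c + 4·22 = 744.
5c = 744 − 88 = 656, so c = 131.2 px.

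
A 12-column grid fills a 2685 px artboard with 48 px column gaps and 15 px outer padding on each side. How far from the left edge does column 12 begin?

Inside the margins: 2685 − 30 = 2655 px.
Subtracting 11 column gaps of 48 leaves 2127 for 12 columns, so c = 177.25 px.
Column 12 starts at margin + 11·(column + gutter) = 15 + 11·225.25 = 2492.75 px.

2492.75 px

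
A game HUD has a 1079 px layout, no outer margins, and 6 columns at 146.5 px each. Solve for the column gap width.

40 px

Columns use 879 px, leaving 200 px across 5 column gaps = 40 px each.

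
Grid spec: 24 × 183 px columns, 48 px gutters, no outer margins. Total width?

5496 px

Total width: 24·183 + 23·48 = 5496 px.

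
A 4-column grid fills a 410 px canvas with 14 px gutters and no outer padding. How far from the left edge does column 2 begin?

Subtracting 3 gutters of 14 leaves 368 for 4 columns, so c = 92 px.
No margin, so column 2 starts at 1·(column + gutter) = 1·106 = 106 px.

106 px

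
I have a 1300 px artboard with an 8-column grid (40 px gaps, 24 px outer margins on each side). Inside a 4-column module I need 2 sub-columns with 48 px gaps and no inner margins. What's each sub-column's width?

Take off 48 px of margins, leaving 1252 px.
Subtracting 7 gaps of 40 leaves 972 for 8 columns, so c = 121.5 px.
4 columns plus 3 gaps: 486 + 120 = 606 px.
2 columns + 1 gap: 2d + 1·48 = 606.
2d = 606 − 48 = 558, so d = 279 px.

279 px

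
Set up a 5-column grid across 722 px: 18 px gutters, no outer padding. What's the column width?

5 columns + 4 gutters: 5c + 4·18 = 722.
5c = 722 − 72 = 650, so c = 130 px.

130 px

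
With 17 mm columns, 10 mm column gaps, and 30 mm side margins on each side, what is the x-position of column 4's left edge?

111 mm

Each column+gutter stride is 27 mm; 3 of them past the 30 mm margin is 30 + 81 = 111 mm.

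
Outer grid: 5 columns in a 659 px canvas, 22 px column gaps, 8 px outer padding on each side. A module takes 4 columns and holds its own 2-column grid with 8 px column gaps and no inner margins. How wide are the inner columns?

Subtract both margins: 659 − 2·8 = 643 px.
643 − 4·22 = 555; ÷5 gives c = 111 px.
Span of 4: 4·111 + 3·22 = 444 + 66 = 510 px.
Subtracting 1 column gap of 8 leaves 502 for 2 columns, so d = 251 px.

251 px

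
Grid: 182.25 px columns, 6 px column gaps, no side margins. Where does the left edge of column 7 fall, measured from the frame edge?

1129.5 px

No margin, so column 7 starts at 6·(column + gutter) = 6·188.25 = 1129.5 px.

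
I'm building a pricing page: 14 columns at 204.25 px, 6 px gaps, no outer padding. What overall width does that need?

Layout = 14·204.25 + 13·6 = 2859.5 + 78 = 2937.5 px.

2937.5 px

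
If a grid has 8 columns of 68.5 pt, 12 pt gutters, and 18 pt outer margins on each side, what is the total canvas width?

668 pt

Adding margins, columns and gutters: 36 + 548 + 84 = 668 pt.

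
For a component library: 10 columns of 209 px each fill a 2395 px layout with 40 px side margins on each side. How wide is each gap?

Inside the margins: 2395 − 80 = 2315 px.
10·209 + 9g = 2315 → 9g = 225 → g = 25 px.

25 px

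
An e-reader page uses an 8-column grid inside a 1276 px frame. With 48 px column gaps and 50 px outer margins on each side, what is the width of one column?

105 px

Inside the margins: 1276 − 100 = 1176 px.
1176 − 7·48 = 840; ÷8 gives c = 105 px.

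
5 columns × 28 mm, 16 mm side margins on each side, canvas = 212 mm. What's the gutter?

10 mm

Subtract both margins: 212 − 2·16 = 180 mm.
5·28 + 4g = 180 → 4g = 40 → g = 10 mm.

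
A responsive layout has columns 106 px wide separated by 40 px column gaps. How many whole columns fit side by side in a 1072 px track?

7 columns

k columns need k·106 + (k−1)·40 = k·146 − 40.
k·146 − 40 ≤ 1072 → k ≤ 1112 / 146 ≈ 7.62, so k = 7.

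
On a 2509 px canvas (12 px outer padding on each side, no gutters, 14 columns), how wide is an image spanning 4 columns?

710 px

Content width = 2509 − 2·12 = 2485 px.
With no gutters, each column is 2485/14 = 177.5 px.
4-column span = 4·177.5 = 710 px.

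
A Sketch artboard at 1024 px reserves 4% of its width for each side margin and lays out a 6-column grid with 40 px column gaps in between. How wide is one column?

Each margin = 4% of 1024 = 40.96 px; content = 1024 − 2·40.96 = 942.08 px.
6c + 5·40 = 942.08 → 6c = 742.08 → c = 123.68 px.

123.68 px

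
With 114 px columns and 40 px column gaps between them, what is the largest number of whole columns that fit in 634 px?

4 columns: 4·114 + 3·40 = 576 px ≤ 634.
5 columns: 730 px > 634. So 4.

4 columns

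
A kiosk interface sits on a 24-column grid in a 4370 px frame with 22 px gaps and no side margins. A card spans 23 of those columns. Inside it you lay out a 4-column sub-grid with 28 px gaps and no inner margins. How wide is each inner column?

1025.75 px

4370 − 23·22 = 3864; ÷24 gives c = 161 px.
Span of 23: 23·161 + 22·22 = 3703 + 484 = 4187 px.
4d + 3·28 = 4187 → 4d = 4103 → d = 1025.75 px.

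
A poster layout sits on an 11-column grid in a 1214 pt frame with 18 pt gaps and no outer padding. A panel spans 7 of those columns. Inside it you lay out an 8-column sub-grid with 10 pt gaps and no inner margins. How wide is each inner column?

1214 − 10·18 = 1034; ÷11 gives c = 94 pt.
7-column span = 7·94 + 6·18 = 766 pt.
8d + 7·10 = 766 → 8d = 696 → d = 87 pt.

87 pt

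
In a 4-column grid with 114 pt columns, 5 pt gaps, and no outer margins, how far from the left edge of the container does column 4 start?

No margin, so column 4 starts at 3·(column + gutter) = 3·119 = 357 pt.

357 pt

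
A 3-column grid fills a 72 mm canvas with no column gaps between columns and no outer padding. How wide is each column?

24 mm

With no column gaps, each column is 72/3 = 24 mm.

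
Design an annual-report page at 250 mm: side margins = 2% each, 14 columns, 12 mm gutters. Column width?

6 mm

Each margin = 2% of 250 = 5 mm; content = 250 − 2·5 = 240 mm.
Subtracting 13 gutters of 12 leaves 84 for 14 columns, so c = 6 mm.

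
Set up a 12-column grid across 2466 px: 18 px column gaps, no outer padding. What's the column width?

189 px

12c + 11·18 = 2466 → 12c = 2268 → c = 189 px.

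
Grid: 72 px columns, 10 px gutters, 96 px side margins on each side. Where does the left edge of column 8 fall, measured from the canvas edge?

670 px

Column 8 starts at margin + 7·(column + gutter) = 96 + 7·82 = 670 px.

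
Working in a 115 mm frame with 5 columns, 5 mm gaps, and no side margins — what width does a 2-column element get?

115 − 4·5 = 95; ÷5 gives c = 19 mm.
2 columns plus 1 gap: 38 + 5 = 43 mm.

43 mm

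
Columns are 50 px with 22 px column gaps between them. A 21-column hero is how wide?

Span of 21: 21·50 + 20·22 = 1050 + 440 = 1490 px.

1490 px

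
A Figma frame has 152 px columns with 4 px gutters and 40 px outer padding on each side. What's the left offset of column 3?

352 px

Column 3 starts at margin + 2·(column + gutter) = 40 + 2·156 = 352 px.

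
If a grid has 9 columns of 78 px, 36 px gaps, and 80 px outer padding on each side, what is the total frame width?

Adding margins, columns and gutters: 160 + 702 + 288 = 1150 px.

1150 px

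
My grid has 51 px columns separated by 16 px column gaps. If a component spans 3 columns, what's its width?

185 px

Span of 3: 3·51 + 2·16 = 153 + 32 = 185 px.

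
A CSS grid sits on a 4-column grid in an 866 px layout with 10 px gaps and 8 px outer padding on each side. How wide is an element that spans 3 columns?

635 px

Take off 16 px of margins, leaving 850 px.
Subtracting 3 gaps of 10 leaves 820 for 4 columns, so c = 205 px.
3 columns plus 2 gaps: 615 + 20 = 635 px.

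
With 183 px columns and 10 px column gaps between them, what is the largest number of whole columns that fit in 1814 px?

k columns need k·183 + (k−1)·10 = k·193 − 10.
k·193 − 10 ≤ 1814 → k ≤ 1824 / 193 ≈ 9.45, so k = 9.

9 columns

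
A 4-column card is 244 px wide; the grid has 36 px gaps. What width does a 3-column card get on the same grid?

174 px

244 − 3·36 = 136; ÷4 gives c = 34 px.
3 columns plus 2 gaps: 102 + 72 = 174 px.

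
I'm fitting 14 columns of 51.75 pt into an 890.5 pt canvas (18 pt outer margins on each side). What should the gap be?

10 pt

Subtract both margins: 890.5 − 2·18 = 854.5 pt.
14 columns take 14·51.75 = 724.5 pt; remaining 130 splits into 13 gaps.
g = 130 / 13 = 10 pt.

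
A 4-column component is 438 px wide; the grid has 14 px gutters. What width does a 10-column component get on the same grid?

4 columns + 3 gutters: 4c + 3·14 = 438.
4c = 438 − 42 = 396, so c = 99 px.
10 columns plus 9 gutters: 990 + 126 = 1116 px.

1116 px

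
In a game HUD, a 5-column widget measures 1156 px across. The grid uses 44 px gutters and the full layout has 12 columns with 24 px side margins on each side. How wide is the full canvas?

1156 − 4·44 = 980; ÷5 gives c = 196 px.
Canvas = 2·24 + 12·196 + 11·44 = 48 + 2352 + 484 = 2884 px.

2884 px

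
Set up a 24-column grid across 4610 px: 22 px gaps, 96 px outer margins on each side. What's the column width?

Subtract both margins: 4610 − 2·96 = 4418 px.
24c + 23·22 = 4418 → 24c = 3912 → c = 163 px.

163 px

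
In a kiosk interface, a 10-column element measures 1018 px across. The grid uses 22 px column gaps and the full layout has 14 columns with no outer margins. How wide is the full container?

10c + 9·22 = 1018 → 10c = 820 → c = 82 px.
Summing: 1148 + 286 = 1434 px.

1434 px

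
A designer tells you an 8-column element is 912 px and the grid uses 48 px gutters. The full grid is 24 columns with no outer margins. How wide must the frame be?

912 − 7·48 = 576; ÷8 gives c = 72 px.
Total width: 24·72 + 23·48 = 2832 px.

2832 px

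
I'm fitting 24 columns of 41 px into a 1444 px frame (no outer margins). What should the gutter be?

Columns use 984 px, leaving 460 px across 23 gutters = 20 px each.

20 px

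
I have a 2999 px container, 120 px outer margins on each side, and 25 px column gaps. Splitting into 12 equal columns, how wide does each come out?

207 px

Subtract both margins: 2999 − 2·120 = 2759 px.
Subtracting 11 column gaps of 25 leaves 2484 for 12 columns, so c = 207 px.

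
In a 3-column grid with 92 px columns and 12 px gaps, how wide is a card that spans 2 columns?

196 px

2 columns plus 1 gap: 184 + 12 = 196 px.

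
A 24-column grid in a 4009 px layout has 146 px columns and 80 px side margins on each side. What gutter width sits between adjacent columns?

15 px

Content width = 4009 − 2·80 = 3849 px.
24 columns take 24·146 = 3504 px; remaining 345 splits into 23 gutters.
g = 345 / 23 = 15 px.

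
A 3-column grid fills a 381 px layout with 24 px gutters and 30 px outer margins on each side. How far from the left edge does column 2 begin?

Content = 381 − 2·30 = 321 px.
321 − 2·24 = 273; ÷3 gives c = 91 px.
Each column+gutter stride is 115 px; 1 of them past the 30 px margin is 30 + 115 = 145 px.

145 px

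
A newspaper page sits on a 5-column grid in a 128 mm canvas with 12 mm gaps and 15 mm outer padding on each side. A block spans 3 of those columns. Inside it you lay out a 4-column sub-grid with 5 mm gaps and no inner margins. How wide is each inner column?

9.75 mm

Outer content = 128 − 2·15 = 98 mm.
5 columns + 4 gaps: 5c + 4·12 = 98.
5c = 98 − 48 = 50, so c = 10 mm.
3-column span = 3·10 + 2·12 = 54 mm.
Subtracting 3 gaps of 5 leaves 39 for 4 columns, so d = 9.75 mm.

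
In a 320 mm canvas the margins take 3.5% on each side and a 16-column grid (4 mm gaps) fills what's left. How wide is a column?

14.85 mm

320 × (1 − 2·3.5%) = 320 × 93% = 297.6 mm for the columns.
297.6 − 15·4 = 237.6; ÷16 gives c = 14.85 mm.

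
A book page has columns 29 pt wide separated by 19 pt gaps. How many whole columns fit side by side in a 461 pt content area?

10 columns

Each extra column adds 29 + 19 = 48 pt.
(461 + 19) / 48 = 10.00, so 10 columns fit.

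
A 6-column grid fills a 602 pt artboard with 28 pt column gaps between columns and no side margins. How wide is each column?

Subtracting 5 column gaps of 28 leaves 462 for 6 columns, so c = 77 pt.

77 pt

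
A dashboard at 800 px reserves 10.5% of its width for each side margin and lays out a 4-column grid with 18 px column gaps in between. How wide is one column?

Margins: 10.5% × 800 = 84 px each, so content = 800 − 168 = 632 px.
4 columns + 3 column gaps: 4c + 3·18 = 632.
4c = 632 − 54 = 578, so c = 144.5 px.

144.5 px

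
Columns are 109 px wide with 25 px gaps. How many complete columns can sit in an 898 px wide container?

6 columns

6 columns: 6·109 + 5·25 = 779 px ≤ 898.
7 columns: 913 px > 898. So 6.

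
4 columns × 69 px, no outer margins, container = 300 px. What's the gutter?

Columns use 276 px, leaving 24 px across 3 gutters = 8 px each.

8 px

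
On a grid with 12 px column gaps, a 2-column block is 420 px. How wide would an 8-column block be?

1716 px

420 − 1·12 = 408; ÷2 gives c = 204 px.
8 columns plus 7 column gaps: 1632 + 84 = 1716 px.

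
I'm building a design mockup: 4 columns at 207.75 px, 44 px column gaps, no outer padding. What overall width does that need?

963 px

Total width: 4·207.75 + 3·44 = 963 px.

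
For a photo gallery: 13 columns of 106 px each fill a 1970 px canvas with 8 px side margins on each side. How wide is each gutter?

Inside the margins: 1970 − 16 = 1954 px.
Columns use 1378 px, leaving 576 px across 12 gutters = 48 px each.

48 px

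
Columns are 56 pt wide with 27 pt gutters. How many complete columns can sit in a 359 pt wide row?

4 columns

k columns need k·56 + (k−1)·27 = k·83 − 27.
k·83 − 27 ≤ 359 → k ≤ 386 / 83 ≈ 4.65, so k = 4.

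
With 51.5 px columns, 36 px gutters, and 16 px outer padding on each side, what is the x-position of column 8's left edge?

Column 8 starts at margin + 7·(column + gutter) = 16 + 7·87.5 = 628.5 px.

628.5 px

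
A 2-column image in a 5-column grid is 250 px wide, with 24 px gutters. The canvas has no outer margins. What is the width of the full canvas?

661 px

Subtracting 1 gutter of 24 leaves 226 for 2 columns, so c = 113 px.
Canvas = 5·113 + 4·24 = 565 + 96 = 661 px.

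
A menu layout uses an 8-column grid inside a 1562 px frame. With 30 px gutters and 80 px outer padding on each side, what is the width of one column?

149 px

Subtract both margins: 1562 − 2·80 = 1402 px.
8 columns + 7 gutters: 8c + 7·30 = 1402.
8c = 1402 − 210 = 1192, so c = 149 px.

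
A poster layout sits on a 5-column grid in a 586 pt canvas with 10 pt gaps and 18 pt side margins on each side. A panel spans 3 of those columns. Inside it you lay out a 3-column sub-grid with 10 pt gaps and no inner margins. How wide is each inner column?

102 pt

Inside the margins: 586 − 36 = 550 pt.
5c + 4·10 = 550 → 5c = 510 → c = 102 pt.
3 columns plus 2 gaps: 306 + 20 = 326 pt.
Subtracting 2 gaps of 10 leaves 306 for 3 columns, so d = 102 pt.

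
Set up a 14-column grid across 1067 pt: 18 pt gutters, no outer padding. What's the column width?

59.5 pt

1067 − 13·18 = 833; ÷14 gives c = 59.5 pt.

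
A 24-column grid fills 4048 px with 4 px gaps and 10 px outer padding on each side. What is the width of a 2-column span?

332 px

Inside the margins: 4048 − 20 = 4028 px.
4028 − 23·4 = 3936; ÷24 gives c = 164 px.
2 columns plus 1 gap: 328 + 4 = 332 px.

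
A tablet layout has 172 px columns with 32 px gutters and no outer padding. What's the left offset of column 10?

1836 px

Each column+gutter stride is 204 px; with no margin, 9 of them is 1836 px.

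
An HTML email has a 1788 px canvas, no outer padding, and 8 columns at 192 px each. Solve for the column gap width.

Columns use 1536 px, leaving 252 px across 7 column gaps = 36 px each.

36 px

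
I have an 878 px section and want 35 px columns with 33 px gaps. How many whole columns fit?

13 columns

13 columns: 13·35 + 12·33 = 851 px ≤ 878.
14 columns: 919 px > 878. So 13.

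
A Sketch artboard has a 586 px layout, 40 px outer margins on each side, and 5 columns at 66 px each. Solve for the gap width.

Content width = 586 − 2·40 = 506 px.
5·66 + 4g = 506 → 4g = 176 → g = 44 px.

44 px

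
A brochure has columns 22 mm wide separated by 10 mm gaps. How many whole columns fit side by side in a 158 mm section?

5 columns

k columns need k·22 + (k−1)·10 = k·32 − 10.
k·32 − 10 ≤ 158 → k ≤ 168 / 32 ≈ 5.25, so k = 5.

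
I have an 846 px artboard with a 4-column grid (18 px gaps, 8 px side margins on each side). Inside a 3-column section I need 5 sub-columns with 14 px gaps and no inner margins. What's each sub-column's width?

112.4 px

Outer content = 846 − 2·8 = 830 px.
Subtracting 3 gaps of 18 leaves 776 for 4 columns, so c = 194 px.
Span of 3: 3·194 + 2·18 = 582 + 36 = 618 px.
Subtracting 4 gaps of 14 leaves 562 for 5 columns, so d = 112.4 px.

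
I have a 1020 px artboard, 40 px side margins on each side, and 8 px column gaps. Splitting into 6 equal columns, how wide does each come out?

150 px

Take off 80 px of margins, leaving 940 px.
940 − 5·8 = 900; ÷6 gives c = 150 px.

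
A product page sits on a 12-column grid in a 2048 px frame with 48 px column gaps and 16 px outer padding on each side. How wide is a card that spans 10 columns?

Subtract both margins: 2048 − 2·16 = 2016 px.
Subtracting 11 column gaps of 48 leaves 1488 for 12 columns, so c = 124 px.
10-column span = 10·124 + 9·48 = 1672 px.

1672 px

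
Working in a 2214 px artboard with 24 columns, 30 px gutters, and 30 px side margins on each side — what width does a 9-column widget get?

Subtract both margins: 2214 − 2·30 = 2154 px.
2154 − 23·30 = 1464; ÷24 gives c = 61 px.
9 columns plus 8 gutters: 549 + 240 = 789 px.

789 px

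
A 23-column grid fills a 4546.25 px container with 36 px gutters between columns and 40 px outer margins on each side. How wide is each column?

Inside the margins: 4546.25 − 80 = 4466.25 px.
Subtracting 22 gutters of 36 leaves 3674.25 for 23 columns, so c = 159.75 px.

159.75 px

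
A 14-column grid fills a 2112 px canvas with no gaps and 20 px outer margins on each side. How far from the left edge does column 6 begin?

760 px

Take off 40 px of margins, leaving 2072 px.
14c = 2072 → c = 148 px.
Column 6 starts at margin + 5·(column + gutter) = 20 + 5·148 = 760 px.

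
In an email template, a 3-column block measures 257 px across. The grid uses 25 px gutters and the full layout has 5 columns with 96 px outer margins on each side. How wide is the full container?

3c + 2·25 = 257 → 3c = 207 → c = 69 px.
Adding margins, columns and gutters: 192 + 345 + 100 = 637 px.

637 px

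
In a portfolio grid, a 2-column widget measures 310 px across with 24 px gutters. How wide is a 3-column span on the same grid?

477 px

2 columns + 1 gutter: 2c + 1·24 = 310.
2c = 310 − 24 = 286, so c = 143 px.
Span of 3: 3·143 + 2·24 = 429 + 48 = 477 px.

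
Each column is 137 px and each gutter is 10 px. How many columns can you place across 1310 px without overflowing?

k columns need k·137 + (k−1)·10 = k·147 − 10.
k·147 − 10 ≤ 1310 → k ≤ 1320 / 147 ≈ 8.98, so k = 8.

8 columns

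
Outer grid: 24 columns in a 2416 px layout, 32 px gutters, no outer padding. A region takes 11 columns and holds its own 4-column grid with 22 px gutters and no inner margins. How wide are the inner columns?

256 px

2416 − 23·32 = 1680; ÷24 gives c = 70 px.
11 columns plus 10 gutters: 770 + 320 = 1090 px.
4d + 3·22 = 1090 → 4d = 1024 → d = 256 px.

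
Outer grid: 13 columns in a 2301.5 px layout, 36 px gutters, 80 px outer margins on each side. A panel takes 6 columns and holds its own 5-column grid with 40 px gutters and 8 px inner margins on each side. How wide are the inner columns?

Take off 160 px of margins, leaving 2141.5 px.
2141.5 − 12·36 = 1709.5; ÷13 gives c = 131.5 px.
6 columns plus 5 gutters: 789 + 180 = 969 px.
Inner content = 969 − 2·8 = 953 px.
5 columns + 4 gutters: 5d + 4·40 = 953.
5d = 953 − 160 = 793, so d = 158.6 px.

158.6 px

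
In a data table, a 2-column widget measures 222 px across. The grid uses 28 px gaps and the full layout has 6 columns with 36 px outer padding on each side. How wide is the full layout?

794 px

2 columns + 1 gap: 2c + 1·28 = 222.
2c = 222 − 28 = 194, so c = 97 px.
Total width: 2·36 + 6·97 + 5·28 = 794 px.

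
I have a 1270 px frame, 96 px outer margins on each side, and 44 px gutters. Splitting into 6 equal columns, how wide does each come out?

Content width = 1270 − 2·96 = 1078 px.
Subtracting 5 gutters of 44 leaves 858 for 6 columns, so c = 143 px.

143 px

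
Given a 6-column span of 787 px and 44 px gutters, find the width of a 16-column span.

Subtracting 5 gutters of 44 leaves 567 for 6 columns, so c = 94.5 px.
16-column span = 16·94.5 + 15·44 = 2172 px.

2172 px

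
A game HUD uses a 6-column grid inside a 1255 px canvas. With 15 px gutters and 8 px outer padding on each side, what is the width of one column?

194 px

Inside the margins: 1255 − 16 = 1239 px.
1239 − 5·15 = 1164; ÷6 gives c = 194 px.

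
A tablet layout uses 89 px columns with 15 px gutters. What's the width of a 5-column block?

505 px

5 columns plus 4 gutters: 445 + 60 = 505 px.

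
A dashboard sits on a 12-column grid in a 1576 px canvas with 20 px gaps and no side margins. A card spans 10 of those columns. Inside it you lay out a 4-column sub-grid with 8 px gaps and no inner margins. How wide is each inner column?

321.5 px

12c + 11·20 = 1576 → 12c = 1356 → c = 113 px.
Span of 10: 10·113 + 9·20 = 1130 + 180 = 1310 px.
4 columns + 3 gaps: 4d + 3·8 = 1310.
4d = 1310 − 24 = 1286, so d = 321.5 px.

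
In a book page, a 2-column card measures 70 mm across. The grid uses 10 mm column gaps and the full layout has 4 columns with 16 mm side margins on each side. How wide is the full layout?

2 columns + 1 column gap: 2c + 1·10 = 70.
2c = 70 − 10 = 60, so c = 30 mm.
Layout = 2·16 + 4·30 + 3·10 = 32 + 120 + 30 = 182 mm.

182 mm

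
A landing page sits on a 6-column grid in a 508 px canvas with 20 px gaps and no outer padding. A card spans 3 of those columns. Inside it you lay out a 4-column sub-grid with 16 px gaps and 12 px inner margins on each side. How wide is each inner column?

43 px

Subtracting 5 gaps of 20 leaves 408 for 6 columns, so c = 68 px.
3 columns plus 2 gaps: 204 + 40 = 244 px.
Inner content = 244 − 2·12 = 220 px.
220 − 3·16 = 172; ÷4 gives d = 43 px.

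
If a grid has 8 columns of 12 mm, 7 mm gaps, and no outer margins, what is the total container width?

Summing: 96 + 49 = 145 mm.

145 mm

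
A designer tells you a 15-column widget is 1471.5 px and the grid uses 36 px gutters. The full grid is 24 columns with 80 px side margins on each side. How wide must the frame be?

15 columns + 14 gutters: 15c + 14·36 = 1471.5.
15c = 1471.5 − 504 = 967.5, so c = 64.5 px.
Adding margins, columns and gutters: 160 + 1548 + 828 = 2536 px.

2536 px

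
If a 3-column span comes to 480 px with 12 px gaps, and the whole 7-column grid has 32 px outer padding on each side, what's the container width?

1200 px

3c + 2·12 = 480 → 3c = 456 → c = 152 px.
Total width: 2·32 + 7·152 + 6·12 = 1200 px.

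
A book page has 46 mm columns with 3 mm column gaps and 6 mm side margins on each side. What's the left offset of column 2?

Before column 2: the margin + 1 column + 1 column gap.
Offset = 6 + 1·(46 + 3) = 6 + 49 = 55 mm.

55 mm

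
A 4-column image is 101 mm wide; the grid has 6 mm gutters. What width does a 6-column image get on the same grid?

101 − 3·6 = 83; ÷4 gives c = 20.75 mm.
6-column span = 6·20.75 + 5·6 = 154.5 mm.

154.5 mm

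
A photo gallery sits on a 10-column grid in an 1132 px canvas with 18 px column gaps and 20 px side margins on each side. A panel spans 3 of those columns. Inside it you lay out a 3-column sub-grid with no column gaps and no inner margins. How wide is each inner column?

Subtract both margins: 1132 − 2·20 = 1092 px.
Subtracting 9 column gaps of 18 leaves 930 for 10 columns, so c = 93 px.
3 columns plus 2 column gaps: 279 + 36 = 315 px.
3d = 315 → d = 105 px.

105 px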